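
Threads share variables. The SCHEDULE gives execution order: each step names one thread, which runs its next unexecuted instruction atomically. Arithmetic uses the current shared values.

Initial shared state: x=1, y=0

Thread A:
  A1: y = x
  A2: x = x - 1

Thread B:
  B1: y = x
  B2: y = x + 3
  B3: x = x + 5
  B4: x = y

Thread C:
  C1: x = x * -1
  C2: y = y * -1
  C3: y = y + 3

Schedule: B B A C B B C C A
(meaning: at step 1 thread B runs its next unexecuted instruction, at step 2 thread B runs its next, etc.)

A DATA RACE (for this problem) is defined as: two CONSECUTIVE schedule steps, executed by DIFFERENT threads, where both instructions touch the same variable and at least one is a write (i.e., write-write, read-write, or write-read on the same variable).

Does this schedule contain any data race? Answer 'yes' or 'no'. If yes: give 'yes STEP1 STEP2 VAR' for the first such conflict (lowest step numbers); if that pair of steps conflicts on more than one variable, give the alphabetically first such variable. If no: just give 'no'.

Steps 1,2: same thread (B). No race.
Steps 2,3: B(y = x + 3) vs A(y = x). RACE on y (W-W).
Steps 3,4: A(y = x) vs C(x = x * -1). RACE on x (R-W).
Steps 4,5: C(x = x * -1) vs B(x = x + 5). RACE on x (W-W).
Steps 5,6: same thread (B). No race.
Steps 6,7: B(x = y) vs C(y = y * -1). RACE on y (R-W).
Steps 7,8: same thread (C). No race.
Steps 8,9: C(r=y,w=y) vs A(r=x,w=x). No conflict.
First conflict at steps 2,3.

Answer: yes 2 3 y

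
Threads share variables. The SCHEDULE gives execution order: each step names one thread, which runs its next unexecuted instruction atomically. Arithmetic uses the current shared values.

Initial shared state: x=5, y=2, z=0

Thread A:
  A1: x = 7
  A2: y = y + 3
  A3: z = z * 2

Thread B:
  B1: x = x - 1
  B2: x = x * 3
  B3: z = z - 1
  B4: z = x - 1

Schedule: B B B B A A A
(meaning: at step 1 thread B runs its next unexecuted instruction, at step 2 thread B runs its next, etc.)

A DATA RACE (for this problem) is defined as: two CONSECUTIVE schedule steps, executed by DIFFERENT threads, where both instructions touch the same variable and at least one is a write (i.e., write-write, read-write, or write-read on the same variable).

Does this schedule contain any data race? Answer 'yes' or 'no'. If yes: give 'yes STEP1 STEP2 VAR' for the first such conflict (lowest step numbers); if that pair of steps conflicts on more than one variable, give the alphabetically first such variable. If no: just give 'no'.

Steps 1,2: same thread (B). No race.
Steps 2,3: same thread (B). No race.
Steps 3,4: same thread (B). No race.
Steps 4,5: B(z = x - 1) vs A(x = 7). RACE on x (R-W).
Steps 5,6: same thread (A). No race.
Steps 6,7: same thread (A). No race.
First conflict at steps 4,5.

Answer: yes 4 5 x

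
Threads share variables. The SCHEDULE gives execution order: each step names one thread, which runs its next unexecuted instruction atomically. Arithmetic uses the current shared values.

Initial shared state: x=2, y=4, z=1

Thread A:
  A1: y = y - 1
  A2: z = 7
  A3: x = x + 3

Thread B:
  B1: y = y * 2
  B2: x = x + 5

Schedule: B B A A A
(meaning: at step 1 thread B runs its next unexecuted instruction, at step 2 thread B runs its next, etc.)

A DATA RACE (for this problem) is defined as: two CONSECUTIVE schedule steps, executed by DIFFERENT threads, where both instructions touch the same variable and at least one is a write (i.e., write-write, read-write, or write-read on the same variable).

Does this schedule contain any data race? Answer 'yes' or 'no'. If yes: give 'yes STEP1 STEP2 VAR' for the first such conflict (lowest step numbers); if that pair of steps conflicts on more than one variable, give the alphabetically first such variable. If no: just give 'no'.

Answer: no

Derivation:
Steps 1,2: same thread (B). No race.
Steps 2,3: B(r=x,w=x) vs A(r=y,w=y). No conflict.
Steps 3,4: same thread (A). No race.
Steps 4,5: same thread (A). No race.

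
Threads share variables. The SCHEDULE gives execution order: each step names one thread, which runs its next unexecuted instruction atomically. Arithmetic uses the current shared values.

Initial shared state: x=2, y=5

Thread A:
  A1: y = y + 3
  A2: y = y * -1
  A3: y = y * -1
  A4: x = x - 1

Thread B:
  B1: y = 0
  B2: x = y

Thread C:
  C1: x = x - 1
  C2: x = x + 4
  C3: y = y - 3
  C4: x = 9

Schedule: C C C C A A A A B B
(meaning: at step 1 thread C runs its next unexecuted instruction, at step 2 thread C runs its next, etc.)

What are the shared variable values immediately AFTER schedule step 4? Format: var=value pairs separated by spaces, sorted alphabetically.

Answer: x=9 y=2

Derivation:
Step 1: thread C executes C1 (x = x - 1). Shared: x=1 y=5. PCs: A@0 B@0 C@1
Step 2: thread C executes C2 (x = x + 4). Shared: x=5 y=5. PCs: A@0 B@0 C@2
Step 3: thread C executes C3 (y = y - 3). Shared: x=5 y=2. PCs: A@0 B@0 C@3
Step 4: thread C executes C4 (x = 9). Shared: x=9 y=2. PCs: A@0 B@0 C@4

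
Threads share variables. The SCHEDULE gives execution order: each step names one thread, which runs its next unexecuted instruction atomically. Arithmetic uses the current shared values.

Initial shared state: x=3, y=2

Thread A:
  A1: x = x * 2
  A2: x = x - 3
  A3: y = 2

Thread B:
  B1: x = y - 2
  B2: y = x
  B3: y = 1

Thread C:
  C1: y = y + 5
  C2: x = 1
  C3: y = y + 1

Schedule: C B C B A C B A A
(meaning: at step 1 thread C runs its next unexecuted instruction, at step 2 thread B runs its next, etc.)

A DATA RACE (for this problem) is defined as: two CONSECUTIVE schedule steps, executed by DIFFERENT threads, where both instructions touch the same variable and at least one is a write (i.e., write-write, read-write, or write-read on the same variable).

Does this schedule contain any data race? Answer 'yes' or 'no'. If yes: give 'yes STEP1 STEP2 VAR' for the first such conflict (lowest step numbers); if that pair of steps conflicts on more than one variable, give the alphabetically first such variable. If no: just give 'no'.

Answer: yes 1 2 y

Derivation:
Steps 1,2: C(y = y + 5) vs B(x = y - 2). RACE on y (W-R).
Steps 2,3: B(x = y - 2) vs C(x = 1). RACE on x (W-W).
Steps 3,4: C(x = 1) vs B(y = x). RACE on x (W-R).
Steps 4,5: B(y = x) vs A(x = x * 2). RACE on x (R-W).
Steps 5,6: A(r=x,w=x) vs C(r=y,w=y). No conflict.
Steps 6,7: C(y = y + 1) vs B(y = 1). RACE on y (W-W).
Steps 7,8: B(r=-,w=y) vs A(r=x,w=x). No conflict.
Steps 8,9: same thread (A). No race.
First conflict at steps 1,2.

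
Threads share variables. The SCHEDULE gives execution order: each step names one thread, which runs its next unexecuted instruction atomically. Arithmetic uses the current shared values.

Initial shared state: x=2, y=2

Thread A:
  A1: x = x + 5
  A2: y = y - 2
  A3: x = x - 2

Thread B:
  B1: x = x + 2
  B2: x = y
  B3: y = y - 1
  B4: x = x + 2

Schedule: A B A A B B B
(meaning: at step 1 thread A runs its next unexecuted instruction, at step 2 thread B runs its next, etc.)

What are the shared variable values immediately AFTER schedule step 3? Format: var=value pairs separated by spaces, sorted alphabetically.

Answer: x=9 y=0

Derivation:
Step 1: thread A executes A1 (x = x + 5). Shared: x=7 y=2. PCs: A@1 B@0
Step 2: thread B executes B1 (x = x + 2). Shared: x=9 y=2. PCs: A@1 B@1
Step 3: thread A executes A2 (y = y - 2). Shared: x=9 y=0. PCs: A@2 B@1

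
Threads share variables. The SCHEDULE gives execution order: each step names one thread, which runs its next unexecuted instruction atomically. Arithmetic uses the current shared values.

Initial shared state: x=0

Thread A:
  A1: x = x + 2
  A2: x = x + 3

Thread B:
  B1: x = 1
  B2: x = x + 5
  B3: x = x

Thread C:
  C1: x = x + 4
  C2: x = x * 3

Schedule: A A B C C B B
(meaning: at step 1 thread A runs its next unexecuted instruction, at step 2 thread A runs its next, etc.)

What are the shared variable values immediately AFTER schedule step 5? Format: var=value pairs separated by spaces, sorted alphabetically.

Step 1: thread A executes A1 (x = x + 2). Shared: x=2. PCs: A@1 B@0 C@0
Step 2: thread A executes A2 (x = x + 3). Shared: x=5. PCs: A@2 B@0 C@0
Step 3: thread B executes B1 (x = 1). Shared: x=1. PCs: A@2 B@1 C@0
Step 4: thread C executes C1 (x = x + 4). Shared: x=5. PCs: A@2 B@1 C@1
Step 5: thread C executes C2 (x = x * 3). Shared: x=15. PCs: A@2 B@1 C@2

Answer: x=15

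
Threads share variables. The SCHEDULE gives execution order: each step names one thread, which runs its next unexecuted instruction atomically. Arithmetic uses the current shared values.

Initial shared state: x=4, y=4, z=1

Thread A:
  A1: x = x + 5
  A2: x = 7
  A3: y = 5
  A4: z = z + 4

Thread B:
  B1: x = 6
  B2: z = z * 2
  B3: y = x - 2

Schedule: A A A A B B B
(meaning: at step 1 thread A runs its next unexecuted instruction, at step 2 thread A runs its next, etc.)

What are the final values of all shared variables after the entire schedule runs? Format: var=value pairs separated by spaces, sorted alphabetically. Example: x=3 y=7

Answer: x=6 y=4 z=10

Derivation:
Step 1: thread A executes A1 (x = x + 5). Shared: x=9 y=4 z=1. PCs: A@1 B@0
Step 2: thread A executes A2 (x = 7). Shared: x=7 y=4 z=1. PCs: A@2 B@0
Step 3: thread A executes A3 (y = 5). Shared: x=7 y=5 z=1. PCs: A@3 B@0
Step 4: thread A executes A4 (z = z + 4). Shared: x=7 y=5 z=5. PCs: A@4 B@0
Step 5: thread B executes B1 (x = 6). Shared: x=6 y=5 z=5. PCs: A@4 B@1
Step 6: thread B executes B2 (z = z * 2). Shared: x=6 y=5 z=10. PCs: A@4 B@2
Step 7: thread B executes B3 (y = x - 2). Shared: x=6 y=4 z=10. PCs: A@4 B@3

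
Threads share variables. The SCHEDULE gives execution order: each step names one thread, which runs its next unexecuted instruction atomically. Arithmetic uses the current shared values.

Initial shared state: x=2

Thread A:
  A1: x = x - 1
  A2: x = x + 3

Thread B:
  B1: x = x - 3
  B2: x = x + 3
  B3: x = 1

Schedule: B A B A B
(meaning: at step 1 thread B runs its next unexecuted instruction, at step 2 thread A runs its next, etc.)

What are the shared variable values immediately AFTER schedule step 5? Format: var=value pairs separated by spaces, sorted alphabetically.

Step 1: thread B executes B1 (x = x - 3). Shared: x=-1. PCs: A@0 B@1
Step 2: thread A executes A1 (x = x - 1). Shared: x=-2. PCs: A@1 B@1
Step 3: thread B executes B2 (x = x + 3). Shared: x=1. PCs: A@1 B@2
Step 4: thread A executes A2 (x = x + 3). Shared: x=4. PCs: A@2 B@2
Step 5: thread B executes B3 (x = 1). Shared: x=1. PCs: A@2 B@3

Answer: x=1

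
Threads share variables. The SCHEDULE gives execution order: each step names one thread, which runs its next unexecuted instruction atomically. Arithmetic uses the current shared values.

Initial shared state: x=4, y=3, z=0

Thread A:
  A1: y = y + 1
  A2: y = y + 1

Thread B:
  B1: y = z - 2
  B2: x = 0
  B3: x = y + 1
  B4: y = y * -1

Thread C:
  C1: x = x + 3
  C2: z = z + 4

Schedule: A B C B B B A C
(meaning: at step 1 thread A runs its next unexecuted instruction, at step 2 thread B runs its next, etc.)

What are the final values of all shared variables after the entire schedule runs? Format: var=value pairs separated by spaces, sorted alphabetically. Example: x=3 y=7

Step 1: thread A executes A1 (y = y + 1). Shared: x=4 y=4 z=0. PCs: A@1 B@0 C@0
Step 2: thread B executes B1 (y = z - 2). Shared: x=4 y=-2 z=0. PCs: A@1 B@1 C@0
Step 3: thread C executes C1 (x = x + 3). Shared: x=7 y=-2 z=0. PCs: A@1 B@1 C@1
Step 4: thread B executes B2 (x = 0). Shared: x=0 y=-2 z=0. PCs: A@1 B@2 C@1
Step 5: thread B executes B3 (x = y + 1). Shared: x=-1 y=-2 z=0. PCs: A@1 B@3 C@1
Step 6: thread B executes B4 (y = y * -1). Shared: x=-1 y=2 z=0. PCs: A@1 B@4 C@1
Step 7: thread A executes A2 (y = y + 1). Shared: x=-1 y=3 z=0. PCs: A@2 B@4 C@1
Step 8: thread C executes C2 (z = z + 4). Shared: x=-1 y=3 z=4. PCs: A@2 B@4 C@2

Answer: x=-1 y=3 z=4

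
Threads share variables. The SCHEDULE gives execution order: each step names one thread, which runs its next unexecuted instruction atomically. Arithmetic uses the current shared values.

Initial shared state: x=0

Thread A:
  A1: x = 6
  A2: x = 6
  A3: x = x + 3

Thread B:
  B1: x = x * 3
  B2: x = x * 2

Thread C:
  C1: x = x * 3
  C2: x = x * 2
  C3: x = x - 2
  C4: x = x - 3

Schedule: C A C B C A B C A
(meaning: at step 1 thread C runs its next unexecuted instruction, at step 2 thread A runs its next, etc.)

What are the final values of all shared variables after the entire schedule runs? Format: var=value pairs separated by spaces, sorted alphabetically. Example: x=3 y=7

Answer: x=12

Derivation:
Step 1: thread C executes C1 (x = x * 3). Shared: x=0. PCs: A@0 B@0 C@1
Step 2: thread A executes A1 (x = 6). Shared: x=6. PCs: A@1 B@0 C@1
Step 3: thread C executes C2 (x = x * 2). Shared: x=12. PCs: A@1 B@0 C@2
Step 4: thread B executes B1 (x = x * 3). Shared: x=36. PCs: A@1 B@1 C@2
Step 5: thread C executes C3 (x = x - 2). Shared: x=34. PCs: A@1 B@1 C@3
Step 6: thread A executes A2 (x = 6). Shared: x=6. PCs: A@2 B@1 C@3
Step 7: thread B executes B2 (x = x * 2). Shared: x=12. PCs: A@2 B@2 C@3
Step 8: thread C executes C4 (x = x - 3). Shared: x=9. PCs: A@2 B@2 C@4
Step 9: thread A executes A3 (x = x + 3). Shared: x=12. PCs: A@3 B@2 C@4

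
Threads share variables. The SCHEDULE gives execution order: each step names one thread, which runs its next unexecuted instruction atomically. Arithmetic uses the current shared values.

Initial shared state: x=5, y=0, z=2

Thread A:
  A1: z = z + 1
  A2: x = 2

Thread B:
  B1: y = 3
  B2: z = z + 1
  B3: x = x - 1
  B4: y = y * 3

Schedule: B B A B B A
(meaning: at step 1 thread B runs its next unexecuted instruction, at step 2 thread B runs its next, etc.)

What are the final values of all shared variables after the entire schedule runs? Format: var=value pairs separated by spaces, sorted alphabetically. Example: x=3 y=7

Step 1: thread B executes B1 (y = 3). Shared: x=5 y=3 z=2. PCs: A@0 B@1
Step 2: thread B executes B2 (z = z + 1). Shared: x=5 y=3 z=3. PCs: A@0 B@2
Step 3: thread A executes A1 (z = z + 1). Shared: x=5 y=3 z=4. PCs: A@1 B@2
Step 4: thread B executes B3 (x = x - 1). Shared: x=4 y=3 z=4. PCs: A@1 B@3
Step 5: thread B executes B4 (y = y * 3). Shared: x=4 y=9 z=4. PCs: A@1 B@4
Step 6: thread A executes A2 (x = 2). Shared: x=2 y=9 z=4. PCs: A@2 B@4

Answer: x=2 y=9 z=4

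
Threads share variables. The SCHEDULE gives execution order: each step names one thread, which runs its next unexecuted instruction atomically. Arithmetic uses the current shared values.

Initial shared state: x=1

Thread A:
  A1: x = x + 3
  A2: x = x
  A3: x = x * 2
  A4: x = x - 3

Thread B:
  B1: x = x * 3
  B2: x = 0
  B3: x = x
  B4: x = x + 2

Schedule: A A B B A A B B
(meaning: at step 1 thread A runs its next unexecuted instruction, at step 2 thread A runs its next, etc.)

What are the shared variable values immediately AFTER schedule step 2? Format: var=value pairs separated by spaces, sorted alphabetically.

Answer: x=4

Derivation:
Step 1: thread A executes A1 (x = x + 3). Shared: x=4. PCs: A@1 B@0
Step 2: thread A executes A2 (x = x). Shared: x=4. PCs: A@2 B@0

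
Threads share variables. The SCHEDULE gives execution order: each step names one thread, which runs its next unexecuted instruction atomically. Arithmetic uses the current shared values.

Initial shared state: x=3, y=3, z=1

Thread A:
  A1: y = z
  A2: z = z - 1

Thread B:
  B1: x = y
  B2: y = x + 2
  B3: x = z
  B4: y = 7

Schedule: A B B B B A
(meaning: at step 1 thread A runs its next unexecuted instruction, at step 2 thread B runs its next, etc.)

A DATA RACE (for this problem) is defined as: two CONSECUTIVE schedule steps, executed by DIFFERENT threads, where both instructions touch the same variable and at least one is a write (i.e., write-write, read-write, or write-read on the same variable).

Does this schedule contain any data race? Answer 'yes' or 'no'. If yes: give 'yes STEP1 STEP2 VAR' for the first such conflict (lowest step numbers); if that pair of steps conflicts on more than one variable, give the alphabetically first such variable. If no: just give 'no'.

Answer: yes 1 2 y

Derivation:
Steps 1,2: A(y = z) vs B(x = y). RACE on y (W-R).
Steps 2,3: same thread (B). No race.
Steps 3,4: same thread (B). No race.
Steps 4,5: same thread (B). No race.
Steps 5,6: B(r=-,w=y) vs A(r=z,w=z). No conflict.
First conflict at steps 1,2.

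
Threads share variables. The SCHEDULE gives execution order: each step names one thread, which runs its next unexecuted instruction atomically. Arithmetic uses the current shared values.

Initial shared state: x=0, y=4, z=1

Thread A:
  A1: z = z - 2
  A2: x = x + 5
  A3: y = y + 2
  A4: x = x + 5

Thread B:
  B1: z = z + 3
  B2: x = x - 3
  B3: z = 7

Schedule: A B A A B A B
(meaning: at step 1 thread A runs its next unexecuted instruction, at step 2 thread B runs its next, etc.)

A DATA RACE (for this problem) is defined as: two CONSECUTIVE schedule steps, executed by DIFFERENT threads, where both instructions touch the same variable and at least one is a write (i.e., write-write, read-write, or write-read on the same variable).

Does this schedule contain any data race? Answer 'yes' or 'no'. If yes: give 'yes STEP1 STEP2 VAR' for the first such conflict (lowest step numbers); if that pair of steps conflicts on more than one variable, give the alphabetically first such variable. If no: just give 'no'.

Answer: yes 1 2 z

Derivation:
Steps 1,2: A(z = z - 2) vs B(z = z + 3). RACE on z (W-W).
Steps 2,3: B(r=z,w=z) vs A(r=x,w=x). No conflict.
Steps 3,4: same thread (A). No race.
Steps 4,5: A(r=y,w=y) vs B(r=x,w=x). No conflict.
Steps 5,6: B(x = x - 3) vs A(x = x + 5). RACE on x (W-W).
Steps 6,7: A(r=x,w=x) vs B(r=-,w=z). No conflict.
First conflict at steps 1,2.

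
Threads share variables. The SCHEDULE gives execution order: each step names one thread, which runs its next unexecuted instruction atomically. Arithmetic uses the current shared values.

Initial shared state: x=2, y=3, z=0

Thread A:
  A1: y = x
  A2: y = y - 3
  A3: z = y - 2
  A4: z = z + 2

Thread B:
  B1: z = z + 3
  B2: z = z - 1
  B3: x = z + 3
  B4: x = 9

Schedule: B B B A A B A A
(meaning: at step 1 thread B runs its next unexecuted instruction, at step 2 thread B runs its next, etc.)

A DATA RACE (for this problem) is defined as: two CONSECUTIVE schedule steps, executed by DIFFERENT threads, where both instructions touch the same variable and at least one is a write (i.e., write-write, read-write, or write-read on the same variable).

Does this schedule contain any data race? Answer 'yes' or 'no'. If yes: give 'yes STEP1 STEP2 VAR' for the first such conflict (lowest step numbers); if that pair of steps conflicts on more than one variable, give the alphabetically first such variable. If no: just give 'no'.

Answer: yes 3 4 x

Derivation:
Steps 1,2: same thread (B). No race.
Steps 2,3: same thread (B). No race.
Steps 3,4: B(x = z + 3) vs A(y = x). RACE on x (W-R).
Steps 4,5: same thread (A). No race.
Steps 5,6: A(r=y,w=y) vs B(r=-,w=x). No conflict.
Steps 6,7: B(r=-,w=x) vs A(r=y,w=z). No conflict.
Steps 7,8: same thread (A). No race.
First conflict at steps 3,4.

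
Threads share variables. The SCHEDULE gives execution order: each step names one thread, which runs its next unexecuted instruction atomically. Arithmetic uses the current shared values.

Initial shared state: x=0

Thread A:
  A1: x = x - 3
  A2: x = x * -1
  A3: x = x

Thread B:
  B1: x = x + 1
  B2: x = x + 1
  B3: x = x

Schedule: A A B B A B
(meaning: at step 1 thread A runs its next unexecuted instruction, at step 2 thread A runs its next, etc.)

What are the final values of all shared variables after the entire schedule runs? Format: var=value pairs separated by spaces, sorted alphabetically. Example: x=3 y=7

Answer: x=5

Derivation:
Step 1: thread A executes A1 (x = x - 3). Shared: x=-3. PCs: A@1 B@0
Step 2: thread A executes A2 (x = x * -1). Shared: x=3. PCs: A@2 B@0
Step 3: thread B executes B1 (x = x + 1). Shared: x=4. PCs: A@2 B@1
Step 4: thread B executes B2 (x = x + 1). Shared: x=5. PCs: A@2 B@2
Step 5: thread A executes A3 (x = x). Shared: x=5. PCs: A@3 B@2
Step 6: thread B executes B3 (x = x). Shared: x=5. PCs: A@3 B@3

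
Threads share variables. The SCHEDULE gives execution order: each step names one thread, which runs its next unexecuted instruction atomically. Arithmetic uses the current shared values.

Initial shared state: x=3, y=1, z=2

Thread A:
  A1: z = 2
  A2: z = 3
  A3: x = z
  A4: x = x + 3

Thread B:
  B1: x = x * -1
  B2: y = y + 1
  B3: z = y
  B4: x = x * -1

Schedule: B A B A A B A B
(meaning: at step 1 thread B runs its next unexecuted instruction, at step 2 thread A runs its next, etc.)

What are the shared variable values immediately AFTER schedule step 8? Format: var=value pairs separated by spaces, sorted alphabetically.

Step 1: thread B executes B1 (x = x * -1). Shared: x=-3 y=1 z=2. PCs: A@0 B@1
Step 2: thread A executes A1 (z = 2). Shared: x=-3 y=1 z=2. PCs: A@1 B@1
Step 3: thread B executes B2 (y = y + 1). Shared: x=-3 y=2 z=2. PCs: A@1 B@2
Step 4: thread A executes A2 (z = 3). Shared: x=-3 y=2 z=3. PCs: A@2 B@2
Step 5: thread A executes A3 (x = z). Shared: x=3 y=2 z=3. PCs: A@3 B@2
Step 6: thread B executes B3 (z = y). Shared: x=3 y=2 z=2. PCs: A@3 B@3
Step 7: thread A executes A4 (x = x + 3). Shared: x=6 y=2 z=2. PCs: A@4 B@3
Step 8: thread B executes B4 (x = x * -1). Shared: x=-6 y=2 z=2. PCs: A@4 B@4

Answer: x=-6 y=2 z=2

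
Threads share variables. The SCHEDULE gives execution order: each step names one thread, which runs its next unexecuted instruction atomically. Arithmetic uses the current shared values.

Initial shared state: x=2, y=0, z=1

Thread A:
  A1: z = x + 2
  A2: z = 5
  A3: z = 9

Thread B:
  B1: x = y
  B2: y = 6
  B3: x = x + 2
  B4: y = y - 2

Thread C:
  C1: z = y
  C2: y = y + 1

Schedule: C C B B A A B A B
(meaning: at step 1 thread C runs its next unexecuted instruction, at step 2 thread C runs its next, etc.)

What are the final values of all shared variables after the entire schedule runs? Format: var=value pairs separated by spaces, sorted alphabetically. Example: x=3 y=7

Step 1: thread C executes C1 (z = y). Shared: x=2 y=0 z=0. PCs: A@0 B@0 C@1
Step 2: thread C executes C2 (y = y + 1). Shared: x=2 y=1 z=0. PCs: A@0 B@0 C@2
Step 3: thread B executes B1 (x = y). Shared: x=1 y=1 z=0. PCs: A@0 B@1 C@2
Step 4: thread B executes B2 (y = 6). Shared: x=1 y=6 z=0. PCs: A@0 B@2 C@2
Step 5: thread A executes A1 (z = x + 2). Shared: x=1 y=6 z=3. PCs: A@1 B@2 C@2
Step 6: thread A executes A2 (z = 5). Shared: x=1 y=6 z=5. PCs: A@2 B@2 C@2
Step 7: thread B executes B3 (x = x + 2). Shared: x=3 y=6 z=5. PCs: A@2 B@3 C@2
Step 8: thread A executes A3 (z = 9). Shared: x=3 y=6 z=9. PCs: A@3 B@3 C@2
Step 9: thread B executes B4 (y = y - 2). Shared: x=3 y=4 z=9. PCs: A@3 B@4 C@2

Answer: x=3 y=4 z=9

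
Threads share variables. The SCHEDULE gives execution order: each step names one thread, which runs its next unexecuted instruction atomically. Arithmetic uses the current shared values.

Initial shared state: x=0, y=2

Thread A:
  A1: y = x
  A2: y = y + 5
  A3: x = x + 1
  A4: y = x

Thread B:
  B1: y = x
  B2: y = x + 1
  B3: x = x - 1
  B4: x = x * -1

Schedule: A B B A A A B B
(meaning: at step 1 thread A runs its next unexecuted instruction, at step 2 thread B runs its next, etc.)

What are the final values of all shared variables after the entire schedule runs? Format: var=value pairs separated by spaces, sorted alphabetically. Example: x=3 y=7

Answer: x=0 y=1

Derivation:
Step 1: thread A executes A1 (y = x). Shared: x=0 y=0. PCs: A@1 B@0
Step 2: thread B executes B1 (y = x). Shared: x=0 y=0. PCs: A@1 B@1
Step 3: thread B executes B2 (y = x + 1). Shared: x=0 y=1. PCs: A@1 B@2
Step 4: thread A executes A2 (y = y + 5). Shared: x=0 y=6. PCs: A@2 B@2
Step 5: thread A executes A3 (x = x + 1). Shared: x=1 y=6. PCs: A@3 B@2
Step 6: thread A executes A4 (y = x). Shared: x=1 y=1. PCs: A@4 B@2
Step 7: thread B executes B3 (x = x - 1). Shared: x=0 y=1. PCs: A@4 B@3
Step 8: thread B executes B4 (x = x * -1). Shared: x=0 y=1. PCs: A@4 B@4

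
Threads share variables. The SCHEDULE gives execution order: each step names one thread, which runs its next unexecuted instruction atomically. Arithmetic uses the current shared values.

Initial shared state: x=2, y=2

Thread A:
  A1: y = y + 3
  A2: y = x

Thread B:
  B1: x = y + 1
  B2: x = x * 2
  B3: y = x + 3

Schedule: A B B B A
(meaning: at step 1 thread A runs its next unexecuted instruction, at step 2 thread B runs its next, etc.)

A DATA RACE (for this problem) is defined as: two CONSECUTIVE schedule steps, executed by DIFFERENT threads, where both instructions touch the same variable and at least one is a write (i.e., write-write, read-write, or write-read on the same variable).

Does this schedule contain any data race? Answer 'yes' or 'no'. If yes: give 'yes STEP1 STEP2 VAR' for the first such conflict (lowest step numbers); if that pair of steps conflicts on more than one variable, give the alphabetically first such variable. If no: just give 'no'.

Answer: yes 1 2 y

Derivation:
Steps 1,2: A(y = y + 3) vs B(x = y + 1). RACE on y (W-R).
Steps 2,3: same thread (B). No race.
Steps 3,4: same thread (B). No race.
Steps 4,5: B(y = x + 3) vs A(y = x). RACE on y (W-W).
First conflict at steps 1,2.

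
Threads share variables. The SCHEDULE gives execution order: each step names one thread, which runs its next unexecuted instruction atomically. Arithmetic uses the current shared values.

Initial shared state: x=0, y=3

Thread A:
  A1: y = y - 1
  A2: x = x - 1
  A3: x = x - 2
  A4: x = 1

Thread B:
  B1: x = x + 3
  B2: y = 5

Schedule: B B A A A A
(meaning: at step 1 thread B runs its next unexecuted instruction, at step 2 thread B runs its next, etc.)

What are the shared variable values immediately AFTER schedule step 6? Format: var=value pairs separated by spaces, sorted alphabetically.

Answer: x=1 y=4

Derivation:
Step 1: thread B executes B1 (x = x + 3). Shared: x=3 y=3. PCs: A@0 B@1
Step 2: thread B executes B2 (y = 5). Shared: x=3 y=5. PCs: A@0 B@2
Step 3: thread A executes A1 (y = y - 1). Shared: x=3 y=4. PCs: A@1 B@2
Step 4: thread A executes A2 (x = x - 1). Shared: x=2 y=4. PCs: A@2 B@2
Step 5: thread A executes A3 (x = x - 2). Shared: x=0 y=4. PCs: A@3 B@2
Step 6: thread A executes A4 (x = 1). Shared: x=1 y=4. PCs: A@4 B@2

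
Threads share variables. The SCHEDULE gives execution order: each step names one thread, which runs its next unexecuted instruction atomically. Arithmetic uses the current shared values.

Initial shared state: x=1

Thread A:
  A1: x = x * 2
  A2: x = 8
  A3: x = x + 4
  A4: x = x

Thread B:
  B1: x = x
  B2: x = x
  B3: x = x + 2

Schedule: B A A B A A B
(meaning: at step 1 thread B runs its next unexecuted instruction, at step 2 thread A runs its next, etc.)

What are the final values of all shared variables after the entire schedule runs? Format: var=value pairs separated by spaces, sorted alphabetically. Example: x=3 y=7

Answer: x=14

Derivation:
Step 1: thread B executes B1 (x = x). Shared: x=1. PCs: A@0 B@1
Step 2: thread A executes A1 (x = x * 2). Shared: x=2. PCs: A@1 B@1
Step 3: thread A executes A2 (x = 8). Shared: x=8. PCs: A@2 B@1
Step 4: thread B executes B2 (x = x). Shared: x=8. PCs: A@2 B@2
Step 5: thread A executes A3 (x = x + 4). Shared: x=12. PCs: A@3 B@2
Step 6: thread A executes A4 (x = x). Shared: x=12. PCs: A@4 B@2
Step 7: thread B executes B3 (x = x + 2). Shared: x=14. PCs: A@4 B@3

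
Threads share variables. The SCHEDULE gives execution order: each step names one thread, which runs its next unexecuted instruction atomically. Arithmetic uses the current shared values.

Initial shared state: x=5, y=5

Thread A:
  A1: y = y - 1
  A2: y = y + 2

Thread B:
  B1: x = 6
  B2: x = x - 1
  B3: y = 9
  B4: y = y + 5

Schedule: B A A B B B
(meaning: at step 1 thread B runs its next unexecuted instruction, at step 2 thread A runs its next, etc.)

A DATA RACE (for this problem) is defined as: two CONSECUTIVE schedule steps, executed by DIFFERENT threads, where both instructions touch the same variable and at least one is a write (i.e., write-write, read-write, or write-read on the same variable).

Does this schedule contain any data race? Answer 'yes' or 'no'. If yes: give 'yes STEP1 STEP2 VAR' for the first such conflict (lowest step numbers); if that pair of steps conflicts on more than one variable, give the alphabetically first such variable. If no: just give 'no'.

Steps 1,2: B(r=-,w=x) vs A(r=y,w=y). No conflict.
Steps 2,3: same thread (A). No race.
Steps 3,4: A(r=y,w=y) vs B(r=x,w=x). No conflict.
Steps 4,5: same thread (B). No race.
Steps 5,6: same thread (B). No race.

Answer: no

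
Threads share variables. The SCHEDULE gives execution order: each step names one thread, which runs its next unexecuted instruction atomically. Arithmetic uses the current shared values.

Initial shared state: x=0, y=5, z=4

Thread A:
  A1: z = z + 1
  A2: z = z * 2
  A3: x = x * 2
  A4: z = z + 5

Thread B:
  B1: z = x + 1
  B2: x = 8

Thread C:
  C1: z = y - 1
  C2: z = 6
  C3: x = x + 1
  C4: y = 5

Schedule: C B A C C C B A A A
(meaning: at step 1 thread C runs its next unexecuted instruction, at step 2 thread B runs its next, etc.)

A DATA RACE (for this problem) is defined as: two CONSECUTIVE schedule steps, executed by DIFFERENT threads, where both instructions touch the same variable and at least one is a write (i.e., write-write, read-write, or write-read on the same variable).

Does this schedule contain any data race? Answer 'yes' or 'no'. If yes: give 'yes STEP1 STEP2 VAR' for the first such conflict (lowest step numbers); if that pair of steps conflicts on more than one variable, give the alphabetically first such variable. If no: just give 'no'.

Steps 1,2: C(z = y - 1) vs B(z = x + 1). RACE on z (W-W).
Steps 2,3: B(z = x + 1) vs A(z = z + 1). RACE on z (W-W).
Steps 3,4: A(z = z + 1) vs C(z = 6). RACE on z (W-W).
Steps 4,5: same thread (C). No race.
Steps 5,6: same thread (C). No race.
Steps 6,7: C(r=-,w=y) vs B(r=-,w=x). No conflict.
Steps 7,8: B(r=-,w=x) vs A(r=z,w=z). No conflict.
Steps 8,9: same thread (A). No race.
Steps 9,10: same thread (A). No race.
First conflict at steps 1,2.

Answer: yes 1 2 z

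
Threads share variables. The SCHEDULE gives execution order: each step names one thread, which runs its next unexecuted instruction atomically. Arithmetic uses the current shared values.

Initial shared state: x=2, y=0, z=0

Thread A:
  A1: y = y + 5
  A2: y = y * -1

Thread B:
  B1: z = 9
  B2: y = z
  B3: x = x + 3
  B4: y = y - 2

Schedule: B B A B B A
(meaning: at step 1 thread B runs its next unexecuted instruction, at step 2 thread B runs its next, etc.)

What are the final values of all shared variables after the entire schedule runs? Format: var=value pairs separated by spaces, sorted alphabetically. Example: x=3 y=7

Step 1: thread B executes B1 (z = 9). Shared: x=2 y=0 z=9. PCs: A@0 B@1
Step 2: thread B executes B2 (y = z). Shared: x=2 y=9 z=9. PCs: A@0 B@2
Step 3: thread A executes A1 (y = y + 5). Shared: x=2 y=14 z=9. PCs: A@1 B@2
Step 4: thread B executes B3 (x = x + 3). Shared: x=5 y=14 z=9. PCs: A@1 B@3
Step 5: thread B executes B4 (y = y - 2). Shared: x=5 y=12 z=9. PCs: A@1 B@4
Step 6: thread A executes A2 (y = y * -1). Shared: x=5 y=-12 z=9. PCs: A@2 B@4

Answer: x=5 y=-12 z=9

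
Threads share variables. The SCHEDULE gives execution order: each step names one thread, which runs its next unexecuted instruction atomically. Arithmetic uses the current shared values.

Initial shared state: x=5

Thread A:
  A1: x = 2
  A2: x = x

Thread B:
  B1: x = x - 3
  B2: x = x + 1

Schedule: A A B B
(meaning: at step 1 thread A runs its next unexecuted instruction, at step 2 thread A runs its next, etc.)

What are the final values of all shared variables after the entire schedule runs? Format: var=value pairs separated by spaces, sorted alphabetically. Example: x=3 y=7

Step 1: thread A executes A1 (x = 2). Shared: x=2. PCs: A@1 B@0
Step 2: thread A executes A2 (x = x). Shared: x=2. PCs: A@2 B@0
Step 3: thread B executes B1 (x = x - 3). Shared: x=-1. PCs: A@2 B@1
Step 4: thread B executes B2 (x = x + 1). Shared: x=0. PCs: A@2 B@2

Answer: x=0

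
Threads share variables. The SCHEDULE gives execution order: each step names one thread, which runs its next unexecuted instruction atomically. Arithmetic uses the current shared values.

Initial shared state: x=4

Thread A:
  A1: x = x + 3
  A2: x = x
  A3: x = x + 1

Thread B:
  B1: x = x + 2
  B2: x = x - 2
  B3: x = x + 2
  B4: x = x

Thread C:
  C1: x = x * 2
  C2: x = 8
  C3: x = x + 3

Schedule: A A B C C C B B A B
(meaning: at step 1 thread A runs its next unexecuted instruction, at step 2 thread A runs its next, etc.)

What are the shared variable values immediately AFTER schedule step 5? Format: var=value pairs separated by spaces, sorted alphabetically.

Answer: x=8

Derivation:
Step 1: thread A executes A1 (x = x + 3). Shared: x=7. PCs: A@1 B@0 C@0
Step 2: thread A executes A2 (x = x). Shared: x=7. PCs: A@2 B@0 C@0
Step 3: thread B executes B1 (x = x + 2). Shared: x=9. PCs: A@2 B@1 C@0
Step 4: thread C executes C1 (x = x * 2). Shared: x=18. PCs: A@2 B@1 C@1
Step 5: thread C executes C2 (x = 8). Shared: x=8. PCs: A@2 B@1 C@2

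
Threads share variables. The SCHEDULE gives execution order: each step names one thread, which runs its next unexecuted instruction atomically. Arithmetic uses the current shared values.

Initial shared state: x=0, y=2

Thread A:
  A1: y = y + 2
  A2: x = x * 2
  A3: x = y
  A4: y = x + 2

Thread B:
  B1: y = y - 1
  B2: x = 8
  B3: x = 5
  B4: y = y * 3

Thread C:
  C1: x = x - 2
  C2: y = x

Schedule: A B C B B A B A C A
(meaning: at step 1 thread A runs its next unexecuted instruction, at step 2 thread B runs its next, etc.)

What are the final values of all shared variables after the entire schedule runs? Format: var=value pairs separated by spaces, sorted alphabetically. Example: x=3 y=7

Answer: x=9 y=11

Derivation:
Step 1: thread A executes A1 (y = y + 2). Shared: x=0 y=4. PCs: A@1 B@0 C@0
Step 2: thread B executes B1 (y = y - 1). Shared: x=0 y=3. PCs: A@1 B@1 C@0
Step 3: thread C executes C1 (x = x - 2). Shared: x=-2 y=3. PCs: A@1 B@1 C@1
Step 4: thread B executes B2 (x = 8). Shared: x=8 y=3. PCs: A@1 B@2 C@1
Step 5: thread B executes B3 (x = 5). Shared: x=5 y=3. PCs: A@1 B@3 C@1
Step 6: thread A executes A2 (x = x * 2). Shared: x=10 y=3. PCs: A@2 B@3 C@1
Step 7: thread B executes B4 (y = y * 3). Shared: x=10 y=9. PCs: A@2 B@4 C@1
Step 8: thread A executes A3 (x = y). Shared: x=9 y=9. PCs: A@3 B@4 C@1
Step 9: thread C executes C2 (y = x). Shared: x=9 y=9. PCs: A@3 B@4 C@2
Step 10: thread A executes A4 (y = x + 2). Shared: x=9 y=11. PCs: A@4 B@4 C@2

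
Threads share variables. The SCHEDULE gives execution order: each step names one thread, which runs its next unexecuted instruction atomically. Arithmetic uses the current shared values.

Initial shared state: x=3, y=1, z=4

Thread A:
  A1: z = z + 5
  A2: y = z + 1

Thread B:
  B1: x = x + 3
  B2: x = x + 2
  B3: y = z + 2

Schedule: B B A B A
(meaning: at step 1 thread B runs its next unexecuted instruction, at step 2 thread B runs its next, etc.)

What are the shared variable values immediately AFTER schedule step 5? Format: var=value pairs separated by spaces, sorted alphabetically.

Answer: x=8 y=10 z=9

Derivation:
Step 1: thread B executes B1 (x = x + 3). Shared: x=6 y=1 z=4. PCs: A@0 B@1
Step 2: thread B executes B2 (x = x + 2). Shared: x=8 y=1 z=4. PCs: A@0 B@2
Step 3: thread A executes A1 (z = z + 5). Shared: x=8 y=1 z=9. PCs: A@1 B@2
Step 4: thread B executes B3 (y = z + 2). Shared: x=8 y=11 z=9. PCs: A@1 B@3
Step 5: thread A executes A2 (y = z + 1). Shared: x=8 y=10 z=9. PCs: A@2 B@3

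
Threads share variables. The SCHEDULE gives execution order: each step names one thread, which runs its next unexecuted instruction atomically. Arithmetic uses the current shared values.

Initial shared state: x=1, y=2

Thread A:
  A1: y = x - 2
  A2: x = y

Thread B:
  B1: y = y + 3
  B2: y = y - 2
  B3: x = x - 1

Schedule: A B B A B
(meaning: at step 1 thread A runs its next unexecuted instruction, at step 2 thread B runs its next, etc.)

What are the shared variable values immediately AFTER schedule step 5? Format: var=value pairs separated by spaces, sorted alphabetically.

Step 1: thread A executes A1 (y = x - 2). Shared: x=1 y=-1. PCs: A@1 B@0
Step 2: thread B executes B1 (y = y + 3). Shared: x=1 y=2. PCs: A@1 B@1
Step 3: thread B executes B2 (y = y - 2). Shared: x=1 y=0. PCs: A@1 B@2
Step 4: thread A executes A2 (x = y). Shared: x=0 y=0. PCs: A@2 B@2
Step 5: thread B executes B3 (x = x - 1). Shared: x=-1 y=0. PCs: A@2 B@3

Answer: x=-1 y=0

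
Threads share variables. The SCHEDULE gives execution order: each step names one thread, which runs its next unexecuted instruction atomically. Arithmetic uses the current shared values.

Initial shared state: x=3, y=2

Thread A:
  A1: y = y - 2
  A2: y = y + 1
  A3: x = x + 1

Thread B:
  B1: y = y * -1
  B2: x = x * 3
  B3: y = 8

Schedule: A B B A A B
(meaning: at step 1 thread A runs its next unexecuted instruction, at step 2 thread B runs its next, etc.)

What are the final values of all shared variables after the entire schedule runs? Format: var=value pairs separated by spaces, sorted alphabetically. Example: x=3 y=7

Answer: x=10 y=8

Derivation:
Step 1: thread A executes A1 (y = y - 2). Shared: x=3 y=0. PCs: A@1 B@0
Step 2: thread B executes B1 (y = y * -1). Shared: x=3 y=0. PCs: A@1 B@1
Step 3: thread B executes B2 (x = x * 3). Shared: x=9 y=0. PCs: A@1 B@2
Step 4: thread A executes A2 (y = y + 1). Shared: x=9 y=1. PCs: A@2 B@2
Step 5: thread A executes A3 (x = x + 1). Shared: x=10 y=1. PCs: A@3 B@2
Step 6: thread B executes B3 (y = 8). Shared: x=10 y=8. PCs: A@3 B@3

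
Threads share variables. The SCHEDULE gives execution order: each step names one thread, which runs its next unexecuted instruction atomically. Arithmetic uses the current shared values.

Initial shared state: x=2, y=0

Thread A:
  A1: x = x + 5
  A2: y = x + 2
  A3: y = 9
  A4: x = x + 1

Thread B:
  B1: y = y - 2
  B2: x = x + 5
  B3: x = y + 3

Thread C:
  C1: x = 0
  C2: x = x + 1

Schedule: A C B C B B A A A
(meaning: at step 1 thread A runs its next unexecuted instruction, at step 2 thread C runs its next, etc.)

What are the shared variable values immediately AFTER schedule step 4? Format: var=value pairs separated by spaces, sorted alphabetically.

Answer: x=1 y=-2

Derivation:
Step 1: thread A executes A1 (x = x + 5). Shared: x=7 y=0. PCs: A@1 B@0 C@0
Step 2: thread C executes C1 (x = 0). Shared: x=0 y=0. PCs: A@1 B@0 C@1
Step 3: thread B executes B1 (y = y - 2). Shared: x=0 y=-2. PCs: A@1 B@1 C@1
Step 4: thread C executes C2 (x = x + 1). Shared: x=1 y=-2. PCs: A@1 B@1 C@2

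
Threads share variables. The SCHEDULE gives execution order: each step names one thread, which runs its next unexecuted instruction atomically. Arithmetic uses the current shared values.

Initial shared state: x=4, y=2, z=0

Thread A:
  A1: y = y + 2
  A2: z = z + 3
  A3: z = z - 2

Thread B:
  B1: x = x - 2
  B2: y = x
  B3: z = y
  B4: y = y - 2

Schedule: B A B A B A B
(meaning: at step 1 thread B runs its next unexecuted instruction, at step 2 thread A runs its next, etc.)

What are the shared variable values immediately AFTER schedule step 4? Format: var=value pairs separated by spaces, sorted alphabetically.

Step 1: thread B executes B1 (x = x - 2). Shared: x=2 y=2 z=0. PCs: A@0 B@1
Step 2: thread A executes A1 (y = y + 2). Shared: x=2 y=4 z=0. PCs: A@1 B@1
Step 3: thread B executes B2 (y = x). Shared: x=2 y=2 z=0. PCs: A@1 B@2
Step 4: thread A executes A2 (z = z + 3). Shared: x=2 y=2 z=3. PCs: A@2 B@2

Answer: x=2 y=2 z=3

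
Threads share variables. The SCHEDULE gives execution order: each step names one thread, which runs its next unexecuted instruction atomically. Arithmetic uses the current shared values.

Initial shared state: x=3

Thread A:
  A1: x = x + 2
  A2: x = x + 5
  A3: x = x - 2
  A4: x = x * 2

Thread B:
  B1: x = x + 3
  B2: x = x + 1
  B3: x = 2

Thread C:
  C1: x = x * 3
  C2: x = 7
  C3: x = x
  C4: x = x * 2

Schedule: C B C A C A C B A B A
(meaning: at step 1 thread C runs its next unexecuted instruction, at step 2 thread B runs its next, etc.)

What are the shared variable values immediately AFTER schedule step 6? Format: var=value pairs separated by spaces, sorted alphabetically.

Step 1: thread C executes C1 (x = x * 3). Shared: x=9. PCs: A@0 B@0 C@1
Step 2: thread B executes B1 (x = x + 3). Shared: x=12. PCs: A@0 B@1 C@1
Step 3: thread C executes C2 (x = 7). Shared: x=7. PCs: A@0 B@1 C@2
Step 4: thread A executes A1 (x = x + 2). Shared: x=9. PCs: A@1 B@1 C@2
Step 5: thread C executes C3 (x = x). Shared: x=9. PCs: A@1 B@1 C@3
Step 6: thread A executes A2 (x = x + 5). Shared: x=14. PCs: A@2 B@1 C@3

Answer: x=14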